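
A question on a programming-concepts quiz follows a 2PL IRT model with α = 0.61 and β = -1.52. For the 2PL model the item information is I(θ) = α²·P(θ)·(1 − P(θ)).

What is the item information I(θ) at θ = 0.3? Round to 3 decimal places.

0.069

P = 1/(1+e^{-1.1102}) = 0.7522
P(1−P) = 0.7522 × 0.2478 = 0.1864
I = α² × P(1−P) = 0.61² × 0.1864 = 0.06936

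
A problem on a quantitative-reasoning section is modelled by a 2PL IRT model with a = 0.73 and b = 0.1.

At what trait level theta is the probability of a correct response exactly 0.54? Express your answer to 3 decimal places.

0.320

P(theta) = 1 / (1 + exp(−a(theta − b)))
logit = ln(0.5400/0.4600) = 0.1603
theta = b + logit/(a) = 0.1 + 0.1603/0.7300 = 0.3196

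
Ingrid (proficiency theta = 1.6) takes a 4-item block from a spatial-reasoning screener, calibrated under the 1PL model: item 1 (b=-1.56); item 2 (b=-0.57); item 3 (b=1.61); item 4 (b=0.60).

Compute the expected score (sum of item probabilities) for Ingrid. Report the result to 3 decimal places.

P(theta) = 1 / (1 + exp(−(theta − b)))
P_1 = 1/(1+e^{-3.1600}) = 0.9593
P_2 = 1/(1+e^{-2.1700}) = 0.8975
P_3 = 1/(1+e^{0.0100}) = 0.4975
P_4 = 1/(1+e^{-1.0000}) = 0.7311
E[score] = 0.9593 + 0.8975 + 0.4975 + 0.7311 = 3.0854

3.085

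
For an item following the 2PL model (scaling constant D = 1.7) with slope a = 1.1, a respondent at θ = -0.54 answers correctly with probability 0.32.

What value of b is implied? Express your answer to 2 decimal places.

-0.14

P(θ) = 1 / (1 + exp(−D·a(θ − b)))
logit(0.32) = ln(0.32/0.68) = -0.7538
b = θ − logit/(1.7·a) = -0.54 − (-0.7538)/1.8700 = -0.1369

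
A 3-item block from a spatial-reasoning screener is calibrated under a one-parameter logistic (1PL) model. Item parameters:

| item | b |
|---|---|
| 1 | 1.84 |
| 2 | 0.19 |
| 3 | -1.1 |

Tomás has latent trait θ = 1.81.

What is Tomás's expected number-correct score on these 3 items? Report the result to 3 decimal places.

P(θ) = 1 / (1 + exp(−(θ − b)))
P_1 = 1/(1+e^{0.0300}) = 0.4925
P_2 = 1/(1+e^{-1.6200}) = 0.8348
P_3 = 1/(1+e^{-2.9100}) = 0.9483
E[score] = 0.4925 + 0.8348 + 0.9483 = 2.2756

2.276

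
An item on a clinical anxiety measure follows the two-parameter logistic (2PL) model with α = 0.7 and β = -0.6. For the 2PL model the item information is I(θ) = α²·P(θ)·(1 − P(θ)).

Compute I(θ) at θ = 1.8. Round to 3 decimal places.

0.065

P = 1/(1+e^{-1.6800}) = 0.8429
P(1−P) = 0.8429 × 0.1571 = 0.1324
I = α² × P(1−P) = 0.7² × 0.1324 = 0.06488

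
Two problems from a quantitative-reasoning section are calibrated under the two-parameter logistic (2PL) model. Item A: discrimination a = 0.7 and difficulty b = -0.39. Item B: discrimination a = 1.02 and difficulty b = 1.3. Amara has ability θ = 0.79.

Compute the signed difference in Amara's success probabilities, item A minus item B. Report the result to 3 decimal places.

0.323

P(θ) = 1 / (1 + exp(−a(θ − b)))
P_A = 0.6955
P_B = 0.3728
P_A − P_B = 0.3227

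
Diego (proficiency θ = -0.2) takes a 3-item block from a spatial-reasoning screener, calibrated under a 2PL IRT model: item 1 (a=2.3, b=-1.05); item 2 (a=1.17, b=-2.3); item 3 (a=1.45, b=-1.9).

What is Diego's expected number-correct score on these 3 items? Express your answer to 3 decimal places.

P(θ) = 1 / (1 + exp(−a(θ − b)))
P_1 = 1/(1+e^{-1.9550}) = 0.8760
P_2 = 1/(1+e^{-2.4570}) = 0.9211
P_3 = 1/(1+e^{-2.4650}) = 0.9217
E[score] = 0.8760 + 0.9211 + 0.9217 = 2.7187

2.719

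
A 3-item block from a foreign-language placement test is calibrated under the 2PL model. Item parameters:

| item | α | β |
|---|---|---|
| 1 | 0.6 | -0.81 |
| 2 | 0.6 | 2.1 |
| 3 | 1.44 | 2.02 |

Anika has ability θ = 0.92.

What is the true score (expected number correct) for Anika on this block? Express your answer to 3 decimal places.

1.239

P(θ) = 1 / (1 + exp(−α(θ − β)))
P_1 = 1/(1+e^{-1.0380}) = 0.7385
P_2 = 1/(1+e^{0.7080}) = 0.3300
P_3 = 1/(1+e^{1.5840}) = 0.1702
E[score] = 0.7385 + 0.3300 + 0.1702 = 1.2387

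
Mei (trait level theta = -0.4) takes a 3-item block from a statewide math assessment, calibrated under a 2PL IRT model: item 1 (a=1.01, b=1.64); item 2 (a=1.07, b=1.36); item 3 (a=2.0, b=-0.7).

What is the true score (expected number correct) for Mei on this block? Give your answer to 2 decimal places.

0.89

P(theta) = 1 / (1 + exp(−a(theta − b)))
P_1 = 1/(1+e^{2.0604}) = 0.1130
P_2 = 1/(1+e^{1.8832}) = 0.1320
P_3 = 1/(1+e^{-0.6000}) = 0.6457
E[score] = 0.1130 + 0.1320 + 0.6457 = 0.8907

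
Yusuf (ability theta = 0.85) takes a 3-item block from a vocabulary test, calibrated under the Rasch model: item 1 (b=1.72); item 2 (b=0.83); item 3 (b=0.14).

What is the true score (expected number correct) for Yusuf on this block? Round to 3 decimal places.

P(theta) = 1 / (1 + exp(−(theta − b)))
P_1 = 1/(1+e^{0.8700}) = 0.2953
P_2 = 1/(1+e^{-0.0200}) = 0.5050
P_3 = 1/(1+e^{-0.7100}) = 0.6704
E[score] = 0.2953 + 0.5050 + 0.6704 = 1.4707

1.471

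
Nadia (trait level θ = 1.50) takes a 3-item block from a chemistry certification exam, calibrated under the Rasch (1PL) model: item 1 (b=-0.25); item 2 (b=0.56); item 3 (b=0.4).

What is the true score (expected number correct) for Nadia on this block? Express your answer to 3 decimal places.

P(θ) = 1 / (1 + exp(−(θ − b)))
P_1 = 1/(1+e^{-1.7500}) = 0.8520
P_2 = 1/(1+e^{-0.9400}) = 0.7191
P_3 = 1/(1+e^{-1.1000}) = 0.7503
E[score] = 0.8520 + 0.7191 + 0.7503 = 2.3213

2.321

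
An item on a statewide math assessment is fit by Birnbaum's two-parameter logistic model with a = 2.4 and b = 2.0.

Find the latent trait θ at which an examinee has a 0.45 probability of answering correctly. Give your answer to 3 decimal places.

1.916

P(θ) = 1 / (1 + exp(−a(θ − b)))
logit = ln(0.4500/0.5500) = -0.2007
θ = b + logit/(a) = 2.0 + (-0.2007)/2.4000 = 1.9164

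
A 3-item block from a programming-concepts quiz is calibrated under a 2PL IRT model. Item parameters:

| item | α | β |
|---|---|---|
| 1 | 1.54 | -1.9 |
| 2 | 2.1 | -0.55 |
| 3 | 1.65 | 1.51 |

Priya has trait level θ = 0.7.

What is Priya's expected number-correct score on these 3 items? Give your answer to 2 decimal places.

P(θ) = 1 / (1 + exp(−α(θ − β)))
P_1 = 1/(1+e^{-4.0040}) = 0.9821
P_2 = 1/(1+e^{-2.6250}) = 0.9325
P_3 = 1/(1+e^{1.3365}) = 0.2081
E[score] = 0.9821 + 0.9325 + 0.2081 = 2.1226

2.12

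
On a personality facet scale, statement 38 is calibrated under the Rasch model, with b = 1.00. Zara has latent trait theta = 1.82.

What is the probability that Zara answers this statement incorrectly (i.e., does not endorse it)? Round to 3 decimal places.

P(theta) = 1 / (1 + exp(−(theta − b)))
Exponent: (1.82 − 1.00) = 0.8200
1/(1 + e^{-0.8200}) = 0.6942
P = 0.6942
P(incorrect) = 1 − 0.6942 = 0.3058

0.306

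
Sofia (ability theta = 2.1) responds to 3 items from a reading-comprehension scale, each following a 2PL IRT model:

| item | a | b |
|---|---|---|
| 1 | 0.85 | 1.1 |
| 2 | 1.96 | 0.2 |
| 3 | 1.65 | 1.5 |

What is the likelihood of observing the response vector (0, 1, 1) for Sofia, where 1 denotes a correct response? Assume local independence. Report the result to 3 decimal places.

0.213

P(theta) = 1 / (1 + exp(−a(theta − b)))
P_1 = 1/(1+e^{-0.8500}) = 0.7006
P_2 = 1/(1+e^{-3.7240}) = 0.9764
P_3 = 1/(1+e^{-0.9900}) = 0.7291
L = (1−P_1) × P_2 × P_3 = 0.2994 × 0.9764 × 0.7291 = 0.21317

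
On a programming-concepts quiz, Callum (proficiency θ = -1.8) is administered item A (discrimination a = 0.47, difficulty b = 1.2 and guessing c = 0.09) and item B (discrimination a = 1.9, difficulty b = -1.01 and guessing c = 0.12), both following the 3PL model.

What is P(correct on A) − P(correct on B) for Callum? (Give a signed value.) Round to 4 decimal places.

P(θ) = c + (1 − c) · 1 / (1 + exp(−a(θ − b)))
P_A = 0.2686
P_B = 0.2804
P_A − P_B = -0.0118

-0.0118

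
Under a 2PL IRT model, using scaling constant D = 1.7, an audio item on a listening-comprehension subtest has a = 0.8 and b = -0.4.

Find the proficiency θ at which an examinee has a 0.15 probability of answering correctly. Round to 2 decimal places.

-1.68

P(θ) = 1 / (1 + exp(−D·a(θ − b)))
logit = ln(0.1500/0.8500) = -1.7346
θ = b + logit/(1.7·a) = -0.4 + (-1.7346)/1.3600 = -1.6754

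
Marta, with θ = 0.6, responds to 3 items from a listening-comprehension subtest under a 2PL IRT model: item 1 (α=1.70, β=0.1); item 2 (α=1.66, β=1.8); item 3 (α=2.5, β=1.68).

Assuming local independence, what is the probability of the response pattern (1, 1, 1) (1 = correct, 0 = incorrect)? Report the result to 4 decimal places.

P(θ) = 1 / (1 + exp(−α(θ − β)))
P_1 = 1/(1+e^{-0.8500}) = 0.7006
P_2 = 1/(1+e^{1.9920}) = 0.1200
P_3 = 1/(1+e^{2.7000}) = 0.0630
L = P_1 × P_2 × P_3 = 0.7006 × 0.1200 × 0.0630 = 0.00530

0.0053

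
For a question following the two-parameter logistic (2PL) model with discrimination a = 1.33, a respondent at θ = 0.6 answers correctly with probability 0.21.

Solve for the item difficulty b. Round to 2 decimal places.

1.60

P(θ) = 1 / (1 + exp(−a(θ − b)))
logit(0.21) = ln(0.21/0.79) = -1.3249
b = θ − logit/(a) = 0.6 − (-1.3249)/1.3300 = 1.5962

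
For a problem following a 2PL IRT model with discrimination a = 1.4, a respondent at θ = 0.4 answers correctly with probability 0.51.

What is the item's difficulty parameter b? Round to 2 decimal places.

0.37

P(θ) = 1 / (1 + exp(−a(θ − b)))
logit(0.51) = ln(0.51/0.49) = 0.0400
b = θ − logit/(a) = 0.4 − 0.0400/1.4000 = 0.3714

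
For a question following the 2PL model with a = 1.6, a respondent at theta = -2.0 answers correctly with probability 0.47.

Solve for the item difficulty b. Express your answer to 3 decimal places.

P(theta) = 1 / (1 + exp(−a(theta − b)))
logit(0.47) = ln(0.47/0.53) = -0.1201
b = theta − logit/(a) = -2.0 − (-0.1201)/1.6000 = -1.9249

-1.925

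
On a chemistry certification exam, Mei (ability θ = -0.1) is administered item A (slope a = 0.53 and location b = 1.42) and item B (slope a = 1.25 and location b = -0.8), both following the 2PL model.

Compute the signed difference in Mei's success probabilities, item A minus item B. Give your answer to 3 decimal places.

-0.397

P(θ) = 1 / (1 + exp(−a(θ − b)))
P_A = 0.3088
P_B = 0.7058
P_A − P_B = -0.3970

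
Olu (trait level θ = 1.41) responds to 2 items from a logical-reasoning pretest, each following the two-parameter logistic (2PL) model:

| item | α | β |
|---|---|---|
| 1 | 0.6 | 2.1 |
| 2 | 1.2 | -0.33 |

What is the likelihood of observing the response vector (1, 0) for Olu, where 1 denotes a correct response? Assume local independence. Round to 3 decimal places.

P(θ) = 1 / (1 + exp(−α(θ − β)))
P_1 = 1/(1+e^{0.4140}) = 0.3980
P_2 = 1/(1+e^{-2.0880}) = 0.8897
L = P_1 × (1−P_2) = 0.3980 × 0.1103 = 0.04388

0.044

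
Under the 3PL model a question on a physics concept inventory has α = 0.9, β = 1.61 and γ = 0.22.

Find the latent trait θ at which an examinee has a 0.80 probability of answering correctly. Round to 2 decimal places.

2.79

P(θ) = γ + (1 − γ) · 1 / (1 + exp(−α(θ − β)))
Remove guessing floor: (0.80 − 0.22)/(1 − 0.22) = 0.7436
logit = ln(0.7436/0.2564) = 1.0647
θ = β + logit/(α) = 1.61 + 1.0647/0.9000 = 2.7930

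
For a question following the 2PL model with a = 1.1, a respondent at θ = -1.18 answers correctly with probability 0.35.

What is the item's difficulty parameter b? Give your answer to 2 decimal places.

-0.62

P(θ) = 1 / (1 + exp(−a(θ − b)))
logit(0.35) = ln(0.35/0.65) = -0.6190
b = θ − logit/(a) = -1.18 − (-0.6190)/1.1000 = -0.6172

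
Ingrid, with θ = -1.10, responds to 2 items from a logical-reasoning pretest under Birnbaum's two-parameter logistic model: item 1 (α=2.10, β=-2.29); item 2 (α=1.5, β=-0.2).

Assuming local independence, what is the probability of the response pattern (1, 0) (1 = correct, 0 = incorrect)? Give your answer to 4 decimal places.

0.7338

P(θ) = 1 / (1 + exp(−α(θ − β)))
P_1 = 1/(1+e^{-2.4990}) = 0.9241
P_2 = 1/(1+e^{1.3500}) = 0.2059
L = P_1 × (1−P_2) = 0.9241 × 0.7941 = 0.73383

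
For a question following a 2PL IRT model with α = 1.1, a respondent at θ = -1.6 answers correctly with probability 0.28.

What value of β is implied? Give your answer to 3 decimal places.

-0.741

P(θ) = 1 / (1 + exp(−α(θ − β)))
logit(0.28) = ln(0.28/0.72) = -0.9445
β = θ − logit/(α) = -1.6 − (-0.9445)/1.1000 = -0.7414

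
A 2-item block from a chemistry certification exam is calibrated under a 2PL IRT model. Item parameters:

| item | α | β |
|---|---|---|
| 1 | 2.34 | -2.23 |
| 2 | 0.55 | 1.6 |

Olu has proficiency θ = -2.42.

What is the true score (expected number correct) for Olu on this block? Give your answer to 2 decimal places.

0.49

P(θ) = 1 / (1 + exp(−α(θ − β)))
P_1 = 1/(1+e^{0.4446}) = 0.3906
P_2 = 1/(1+e^{2.2110}) = 0.0988
E[score] = 0.3906 + 0.0988 = 0.4894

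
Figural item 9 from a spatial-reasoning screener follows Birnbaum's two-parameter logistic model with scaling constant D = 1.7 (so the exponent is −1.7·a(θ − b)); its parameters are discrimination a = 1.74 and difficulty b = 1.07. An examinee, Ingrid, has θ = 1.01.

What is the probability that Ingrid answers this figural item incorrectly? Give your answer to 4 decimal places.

P(θ) = 1 / (1 + exp(−D·a(θ − b)))
Exponent: 1.7 × 1.74 × (1.01 − 1.07) = -0.1775
1/(1 + e^{0.1775}) = 0.4557
P = 0.4557
P(incorrect) = 1 − 0.4557 = 0.5443

0.5443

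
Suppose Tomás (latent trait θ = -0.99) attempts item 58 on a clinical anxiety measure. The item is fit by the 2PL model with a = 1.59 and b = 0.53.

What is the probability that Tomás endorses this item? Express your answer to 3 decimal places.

0.082

P(θ) = 1 / (1 + exp(−a(θ − b)))
Exponent: 1.59 × (-0.99 − 0.53) = -2.4168
1/(1 + e^{2.4168}) = 0.0819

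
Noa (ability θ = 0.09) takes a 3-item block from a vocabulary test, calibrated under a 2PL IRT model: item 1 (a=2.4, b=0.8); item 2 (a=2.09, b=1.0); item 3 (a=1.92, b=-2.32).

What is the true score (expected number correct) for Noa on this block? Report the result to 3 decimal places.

P(θ) = 1 / (1 + exp(−a(θ − b)))
P_1 = 1/(1+e^{1.7040}) = 0.1539
P_2 = 1/(1+e^{1.9019}) = 0.1299
P_3 = 1/(1+e^{-4.6272}) = 0.9903
E[score] = 0.1539 + 0.1299 + 0.9903 = 1.2741

1.274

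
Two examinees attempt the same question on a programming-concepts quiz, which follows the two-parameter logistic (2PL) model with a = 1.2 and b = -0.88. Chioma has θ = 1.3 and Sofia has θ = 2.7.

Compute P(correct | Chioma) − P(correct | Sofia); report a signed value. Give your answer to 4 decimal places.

-0.0547

P(θ) = 1 / (1 + exp(−a(θ − b)))
P(Chioma) = 0.9319  [exponent 2.6160]
P(Sofia) = 0.9866  [exponent 4.2960]
Difference = 0.9319 − 0.9866 = -0.0547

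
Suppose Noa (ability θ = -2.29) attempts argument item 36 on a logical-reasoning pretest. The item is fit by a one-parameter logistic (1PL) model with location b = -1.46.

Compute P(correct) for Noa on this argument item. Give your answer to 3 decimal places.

0.304

P(θ) = 1 / (1 + exp(−(θ − b)))
Exponent: (-2.29 − (-1.46)) = -0.8300
1/(1 + e^{0.8300}) = 0.3036
P = 0.3036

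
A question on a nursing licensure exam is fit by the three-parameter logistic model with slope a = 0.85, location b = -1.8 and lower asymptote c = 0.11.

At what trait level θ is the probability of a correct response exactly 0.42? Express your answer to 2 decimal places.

P(θ) = c + (1 − c) · 1 / (1 + exp(−a(θ − b)))
Remove guessing floor: (0.42 − 0.11)/(1 − 0.11) = 0.3483
logit = ln(0.3483/0.6517) = -0.6265
θ = b + logit/(a) = -1.8 + (-0.6265)/0.8500 = -2.5370

-2.54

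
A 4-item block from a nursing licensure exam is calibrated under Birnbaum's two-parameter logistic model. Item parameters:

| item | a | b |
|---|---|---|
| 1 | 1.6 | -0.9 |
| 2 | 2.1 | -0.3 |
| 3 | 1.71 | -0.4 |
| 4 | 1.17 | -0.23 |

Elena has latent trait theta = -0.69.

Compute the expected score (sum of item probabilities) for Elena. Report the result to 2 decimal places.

P(theta) = 1 / (1 + exp(−a(theta − b)))
P_1 = 1/(1+e^{-0.3360}) = 0.5832
P_2 = 1/(1+e^{0.8190}) = 0.3060
P_3 = 1/(1+e^{0.4959}) = 0.3785
P_4 = 1/(1+e^{0.5382}) = 0.3686
E[score] = 0.5832 + 0.3060 + 0.3785 + 0.3686 = 1.6363

1.64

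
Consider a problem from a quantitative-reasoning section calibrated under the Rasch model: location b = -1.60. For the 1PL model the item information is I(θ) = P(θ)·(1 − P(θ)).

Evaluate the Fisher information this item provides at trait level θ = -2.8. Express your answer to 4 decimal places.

0.1779

P = 1/(1+e^{1.2000}) = 0.2315
P(1−P) = 0.2315 × 0.7685 = 0.1779
I = P(1−P) = 0.17789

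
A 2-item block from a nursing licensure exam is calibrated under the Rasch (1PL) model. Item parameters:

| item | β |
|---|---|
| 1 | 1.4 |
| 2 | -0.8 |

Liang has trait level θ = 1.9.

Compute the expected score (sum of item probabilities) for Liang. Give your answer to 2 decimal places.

1.56

P(θ) = 1 / (1 + exp(−(θ − β)))
P_1 = 1/(1+e^{-0.5000}) = 0.6225
P_2 = 1/(1+e^{-2.7000}) = 0.9370
E[score] = 0.6225 + 0.9370 = 1.5595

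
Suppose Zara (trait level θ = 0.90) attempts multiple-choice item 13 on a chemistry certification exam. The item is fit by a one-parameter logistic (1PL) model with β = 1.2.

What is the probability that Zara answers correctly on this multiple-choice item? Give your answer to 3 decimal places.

0.426

P(θ) = 1 / (1 + exp(−(θ − β)))
Exponent: (0.90 − 1.2) = -0.3000
1/(1 + e^{0.3000}) = 0.4256
P = 0.4256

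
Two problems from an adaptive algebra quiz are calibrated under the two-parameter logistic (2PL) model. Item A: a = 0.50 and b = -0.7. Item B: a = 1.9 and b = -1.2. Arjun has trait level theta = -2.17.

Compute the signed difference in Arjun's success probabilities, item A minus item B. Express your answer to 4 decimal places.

P(theta) = 1 / (1 + exp(−a(theta − b)))
P_A = 0.3241
P_B = 0.1367
P_A − P_B = 0.1874

0.1874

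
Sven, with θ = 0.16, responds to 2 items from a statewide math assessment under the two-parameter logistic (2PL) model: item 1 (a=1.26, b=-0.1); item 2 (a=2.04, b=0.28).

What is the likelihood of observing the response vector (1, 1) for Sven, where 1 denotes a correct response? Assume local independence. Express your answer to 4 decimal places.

P(θ) = 1 / (1 + exp(−a(θ − b)))
P_1 = 1/(1+e^{-0.3276}) = 0.5812
P_2 = 1/(1+e^{0.2448}) = 0.4391
L = P_1 × P_2 = 0.5812 × 0.4391 = 0.25520

0.2552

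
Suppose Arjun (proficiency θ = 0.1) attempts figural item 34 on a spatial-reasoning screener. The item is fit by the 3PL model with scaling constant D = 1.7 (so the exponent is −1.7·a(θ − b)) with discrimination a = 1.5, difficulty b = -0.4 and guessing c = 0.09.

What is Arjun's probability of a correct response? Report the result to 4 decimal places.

0.8013

P(θ) = c + (1 − c) · 1 / (1 + exp(−D·a(θ − b)))
Exponent: 1.7 × 1.5 × (0.1 − (-0.4)) = 1.2750
1/(1 + e^{-1.2750}) = 0.7816
P = 0.09 + 0.91 × 0.7816 = 0.8013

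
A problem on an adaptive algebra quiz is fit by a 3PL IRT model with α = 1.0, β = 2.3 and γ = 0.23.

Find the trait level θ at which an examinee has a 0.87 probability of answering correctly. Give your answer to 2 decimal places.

P(θ) = γ + (1 − γ) · 1 / (1 + exp(−α(θ − β)))
Remove guessing floor: (0.87 − 0.23)/(1 − 0.23) = 0.8312
logit = ln(0.8312/0.1688) = 1.5939
θ = β + logit/(α) = 2.3 + 1.5939/1.0000 = 3.8939

3.89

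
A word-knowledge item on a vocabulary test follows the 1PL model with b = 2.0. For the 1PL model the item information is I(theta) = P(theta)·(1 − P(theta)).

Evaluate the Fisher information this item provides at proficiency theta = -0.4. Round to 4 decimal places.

0.0763

P = 1/(1+e^{2.4000}) = 0.0832
P(1−P) = 0.0832 × 0.9168 = 0.0763
I = P(1−P) = 0.07625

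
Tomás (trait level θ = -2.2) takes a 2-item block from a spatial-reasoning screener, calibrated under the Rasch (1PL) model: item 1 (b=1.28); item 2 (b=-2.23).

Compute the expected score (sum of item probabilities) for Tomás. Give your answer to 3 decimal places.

0.537

P(θ) = 1 / (1 + exp(−(θ − b)))
P_1 = 1/(1+e^{3.4800}) = 0.0299
P_2 = 1/(1+e^{-0.0300}) = 0.5075
E[score] = 0.0299 + 0.5075 = 0.5374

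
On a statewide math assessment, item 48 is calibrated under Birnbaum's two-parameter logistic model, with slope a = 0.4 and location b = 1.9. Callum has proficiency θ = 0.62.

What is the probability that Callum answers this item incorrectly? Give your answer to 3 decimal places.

P(θ) = 1 / (1 + exp(−a(θ − b)))
Exponent: 0.4 × (0.62 − 1.9) = -0.5120
1/(1 + e^{0.5120}) = 0.3747
P(incorrect) = 1 − 0.3747 = 0.6253

0.625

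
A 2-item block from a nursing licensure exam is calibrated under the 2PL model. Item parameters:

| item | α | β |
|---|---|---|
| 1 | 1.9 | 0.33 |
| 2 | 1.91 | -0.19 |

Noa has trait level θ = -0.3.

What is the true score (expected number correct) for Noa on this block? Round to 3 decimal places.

0.680

P(θ) = 1 / (1 + exp(−α(θ − β)))
P_1 = 1/(1+e^{1.1970}) = 0.2320
P_2 = 1/(1+e^{0.2101}) = 0.4477
E[score] = 0.2320 + 0.4477 = 0.6797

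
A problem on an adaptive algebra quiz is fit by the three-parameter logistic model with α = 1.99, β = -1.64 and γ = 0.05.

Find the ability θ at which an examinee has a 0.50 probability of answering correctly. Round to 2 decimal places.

P(θ) = γ + (1 − γ) · 1 / (1 + exp(−α(θ − β)))
Remove guessing floor: (0.50 − 0.05)/(1 − 0.05) = 0.4737
logit = ln(0.4737/0.5263) = -0.1054
θ = β + logit/(α) = -1.64 + (-0.1054)/1.9900 = -1.6929

-1.69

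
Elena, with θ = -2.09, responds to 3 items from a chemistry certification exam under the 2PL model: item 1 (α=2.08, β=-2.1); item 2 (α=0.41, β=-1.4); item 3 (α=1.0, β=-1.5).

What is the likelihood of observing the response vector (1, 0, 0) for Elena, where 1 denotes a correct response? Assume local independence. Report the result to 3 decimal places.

P(θ) = 1 / (1 + exp(−α(θ − β)))
P_1 = 1/(1+e^{-0.0208}) = 0.5052
P_2 = 1/(1+e^{0.2829}) = 0.4297
P_3 = 1/(1+e^{0.5900}) = 0.3566
L = P_1 × (1−P_2) × (1−P_3) = 0.5052 × 0.5703 × 0.6434 = 0.18535

0.185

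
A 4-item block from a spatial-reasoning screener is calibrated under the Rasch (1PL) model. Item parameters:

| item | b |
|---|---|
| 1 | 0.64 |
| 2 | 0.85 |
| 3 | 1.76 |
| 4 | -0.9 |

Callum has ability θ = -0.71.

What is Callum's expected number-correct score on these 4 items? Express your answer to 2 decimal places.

P(θ) = 1 / (1 + exp(−(θ − b)))
P_1 = 1/(1+e^{1.3500}) = 0.2059
P_2 = 1/(1+e^{1.5600}) = 0.1736
P_3 = 1/(1+e^{2.4700}) = 0.0780
P_4 = 1/(1+e^{-0.1900}) = 0.5474
E[score] = 0.2059 + 0.1736 + 0.0780 + 0.5474 = 1.0049

1.00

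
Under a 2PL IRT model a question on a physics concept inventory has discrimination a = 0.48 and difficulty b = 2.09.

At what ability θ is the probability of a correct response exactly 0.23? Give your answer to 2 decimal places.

-0.43

P(θ) = 1 / (1 + exp(−a(θ − b)))
logit = ln(0.2300/0.7700) = -1.2083
θ = b + logit/(a) = 2.09 + (-1.2083)/0.4800 = -0.4273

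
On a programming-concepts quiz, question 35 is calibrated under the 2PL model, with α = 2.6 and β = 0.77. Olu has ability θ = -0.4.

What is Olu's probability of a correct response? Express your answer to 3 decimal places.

0.046

P(θ) = 1 / (1 + exp(−α(θ − β)))
Exponent: 2.6 × (-0.4 − 0.77) = -3.0420
1/(1 + e^{3.0420}) = 0.0456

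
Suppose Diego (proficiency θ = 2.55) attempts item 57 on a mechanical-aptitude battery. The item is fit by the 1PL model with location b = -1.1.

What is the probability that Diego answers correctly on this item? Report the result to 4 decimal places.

0.9747

P(θ) = 1 / (1 + exp(−(θ − b)))
Exponent: (2.55 − (-1.1)) = 3.6500
1/(1 + e^{-3.6500}) = 0.9747
P = 0.9747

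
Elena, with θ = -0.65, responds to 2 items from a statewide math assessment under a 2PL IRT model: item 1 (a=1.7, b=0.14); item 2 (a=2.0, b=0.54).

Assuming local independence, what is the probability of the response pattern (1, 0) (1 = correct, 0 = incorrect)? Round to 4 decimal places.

P(θ) = 1 / (1 + exp(−a(θ − b)))
P_1 = 1/(1+e^{1.3430}) = 0.2070
P_2 = 1/(1+e^{2.3800}) = 0.0847
L = P_1 × (1−P_2) = 0.2070 × 0.9153 = 0.18948

0.1895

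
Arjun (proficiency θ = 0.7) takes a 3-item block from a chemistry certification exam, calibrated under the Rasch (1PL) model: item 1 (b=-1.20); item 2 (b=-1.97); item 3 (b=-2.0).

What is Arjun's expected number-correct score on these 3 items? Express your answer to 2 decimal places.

2.74

P(θ) = 1 / (1 + exp(−(θ − b)))
P_1 = 1/(1+e^{-1.9000}) = 0.8699
P_2 = 1/(1+e^{-2.6700}) = 0.9352
P_3 = 1/(1+e^{-2.7000}) = 0.9370
E[score] = 0.8699 + 0.9352 + 0.9370 = 2.7422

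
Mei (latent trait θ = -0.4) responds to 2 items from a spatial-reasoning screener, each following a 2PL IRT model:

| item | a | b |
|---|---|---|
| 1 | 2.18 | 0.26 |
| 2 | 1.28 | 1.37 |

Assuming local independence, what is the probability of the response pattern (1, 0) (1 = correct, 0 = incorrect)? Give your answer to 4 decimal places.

0.1737

P(θ) = 1 / (1 + exp(−a(θ − b)))
P_1 = 1/(1+e^{1.4388}) = 0.1917
P_2 = 1/(1+e^{2.2656}) = 0.0940
L = P_1 × (1−P_2) = 0.1917 × 0.9060 = 0.17371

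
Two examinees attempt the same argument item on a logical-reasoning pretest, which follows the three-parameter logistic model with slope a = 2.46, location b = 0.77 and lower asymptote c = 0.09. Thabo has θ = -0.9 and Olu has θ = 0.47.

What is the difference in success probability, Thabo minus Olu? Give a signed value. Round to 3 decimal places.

-0.280

P(θ) = c + (1 − c) · 1 / (1 + exp(−a(θ − b)))
P(Thabo) = 0.1047  [exponent -4.1082]
P(Olu) = 0.3843  [exponent -0.7380]
Difference = 0.1047 − 0.3843 = -0.2796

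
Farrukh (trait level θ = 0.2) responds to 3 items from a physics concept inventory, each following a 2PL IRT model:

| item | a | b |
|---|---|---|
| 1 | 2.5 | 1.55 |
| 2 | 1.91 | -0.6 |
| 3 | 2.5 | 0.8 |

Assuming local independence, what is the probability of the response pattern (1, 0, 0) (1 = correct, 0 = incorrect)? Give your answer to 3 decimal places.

0.005

P(θ) = 1 / (1 + exp(−a(θ − b)))
P_1 = 1/(1+e^{3.3750}) = 0.0331
P_2 = 1/(1+e^{-1.5280}) = 0.8217
P_3 = 1/(1+e^{1.5000}) = 0.1824
L = P_1 × (1−P_2) × (1−P_3) = 0.0331 × 0.1783 × 0.8176 = 0.00482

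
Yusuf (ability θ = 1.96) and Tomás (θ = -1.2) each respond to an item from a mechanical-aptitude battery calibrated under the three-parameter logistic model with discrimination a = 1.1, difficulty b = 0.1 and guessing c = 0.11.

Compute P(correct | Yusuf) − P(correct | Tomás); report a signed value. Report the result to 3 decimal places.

P(θ) = c + (1 − c) · 1 / (1 + exp(−a(θ − b)))
P(Yusuf) = 0.8981  [exponent 2.0460]
P(Tomás) = 0.2819  [exponent -1.4300]
Difference = 0.8981 − 0.2819 = 0.6163

0.616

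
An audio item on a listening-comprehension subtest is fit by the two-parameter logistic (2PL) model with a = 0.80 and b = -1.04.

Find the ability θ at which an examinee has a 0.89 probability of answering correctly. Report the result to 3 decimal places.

P(θ) = 1 / (1 + exp(−a(θ − b)))
logit = ln(0.8900/0.1100) = 2.0907
θ = b + logit/(a) = -1.04 + 2.0907/0.8000 = 1.5734

1.573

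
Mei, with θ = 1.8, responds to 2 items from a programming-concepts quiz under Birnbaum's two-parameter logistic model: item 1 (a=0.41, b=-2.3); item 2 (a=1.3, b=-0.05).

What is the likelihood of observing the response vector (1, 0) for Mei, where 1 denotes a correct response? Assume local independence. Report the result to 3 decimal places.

0.070

P(θ) = 1 / (1 + exp(−a(θ − b)))
P_1 = 1/(1+e^{-1.6810}) = 0.8430
P_2 = 1/(1+e^{-2.4050}) = 0.9172
L = P_1 × (1−P_2) = 0.8430 × 0.0828 = 0.06980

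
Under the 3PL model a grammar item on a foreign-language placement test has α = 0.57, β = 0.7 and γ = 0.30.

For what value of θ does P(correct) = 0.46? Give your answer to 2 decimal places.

-1.43

P(θ) = γ + (1 − γ) · 1 / (1 + exp(−α(θ − β)))
Remove guessing floor: (0.46 − 0.30)/(1 − 0.30) = 0.2286
logit = ln(0.2286/0.7714) = -1.2164
θ = β + logit/(α) = 0.7 + (-1.2164)/0.5700 = -1.4340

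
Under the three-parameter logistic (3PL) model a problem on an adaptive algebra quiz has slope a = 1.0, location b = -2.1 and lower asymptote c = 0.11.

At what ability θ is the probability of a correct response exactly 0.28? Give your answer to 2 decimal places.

-3.54

P(θ) = c + (1 − c) · 1 / (1 + exp(−a(θ − b)))
Remove guessing floor: (0.28 − 0.11)/(1 − 0.11) = 0.1910
logit = ln(0.1910/0.8090) = -1.4435
θ = b + logit/(a) = -2.1 + (-1.4435)/1.0000 = -3.5435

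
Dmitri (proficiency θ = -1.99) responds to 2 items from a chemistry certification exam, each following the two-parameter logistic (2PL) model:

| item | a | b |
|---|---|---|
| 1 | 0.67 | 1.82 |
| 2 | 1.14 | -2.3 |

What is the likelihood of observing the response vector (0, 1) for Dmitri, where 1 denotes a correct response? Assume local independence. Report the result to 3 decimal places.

0.545

P(θ) = 1 / (1 + exp(−a(θ − b)))
P_1 = 1/(1+e^{2.5527}) = 0.0722
P_2 = 1/(1+e^{-0.3534}) = 0.5874
L = (1−P_1) × P_2 = 0.9278 × 0.5874 = 0.54500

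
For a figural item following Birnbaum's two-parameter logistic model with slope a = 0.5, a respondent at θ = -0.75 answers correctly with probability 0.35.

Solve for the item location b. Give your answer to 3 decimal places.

0.488

P(θ) = 1 / (1 + exp(−a(θ − b)))
logit(0.35) = ln(0.35/0.65) = -0.6190
b = θ − logit/(a) = -0.75 − (-0.6190)/0.5000 = 0.4881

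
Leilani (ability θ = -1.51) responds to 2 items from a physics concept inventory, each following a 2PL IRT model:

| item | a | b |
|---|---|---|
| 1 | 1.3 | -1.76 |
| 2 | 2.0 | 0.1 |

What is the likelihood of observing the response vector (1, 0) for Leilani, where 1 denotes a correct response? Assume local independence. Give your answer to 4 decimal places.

0.5582

P(θ) = 1 / (1 + exp(−a(θ − b)))
P_1 = 1/(1+e^{-0.3250}) = 0.5805
P_2 = 1/(1+e^{3.2200}) = 0.0384
L = P_1 × (1−P_2) = 0.5805 × 0.9616 = 0.55824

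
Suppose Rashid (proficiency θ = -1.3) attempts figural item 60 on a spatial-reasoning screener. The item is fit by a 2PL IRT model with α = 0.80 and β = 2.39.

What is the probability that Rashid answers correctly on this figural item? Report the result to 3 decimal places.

0.050

P(θ) = 1 / (1 + exp(−α(θ − β)))
Exponent: 0.80 × (-1.3 − 2.39) = -2.9520
1/(1 + e^{2.9520}) = 0.0496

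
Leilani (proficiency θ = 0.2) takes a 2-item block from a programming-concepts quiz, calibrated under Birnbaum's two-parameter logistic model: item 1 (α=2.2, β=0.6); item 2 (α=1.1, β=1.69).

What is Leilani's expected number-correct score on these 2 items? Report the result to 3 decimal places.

P(θ) = 1 / (1 + exp(−α(θ − β)))
P_1 = 1/(1+e^{0.8800}) = 0.2932
P_2 = 1/(1+e^{1.6390}) = 0.1626
E[score] = 0.2932 + 0.1626 = 0.4558

0.456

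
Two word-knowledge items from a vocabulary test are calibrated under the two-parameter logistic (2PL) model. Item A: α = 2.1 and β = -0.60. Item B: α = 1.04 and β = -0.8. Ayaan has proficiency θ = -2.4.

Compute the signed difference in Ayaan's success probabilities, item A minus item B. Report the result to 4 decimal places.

P(θ) = 1 / (1 + exp(−α(θ − β)))
P_A = 0.0223
P_B = 0.1592
P_A − P_B = -0.1369

-0.1369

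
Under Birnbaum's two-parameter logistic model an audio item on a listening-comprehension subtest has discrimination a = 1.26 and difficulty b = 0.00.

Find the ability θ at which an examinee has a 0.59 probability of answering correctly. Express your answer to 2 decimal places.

0.29

P(θ) = 1 / (1 + exp(−a(θ − b)))
logit = ln(0.5900/0.4100) = 0.3640
θ = b + logit/(a) = 0.00 + 0.3640/1.2600 = 0.2889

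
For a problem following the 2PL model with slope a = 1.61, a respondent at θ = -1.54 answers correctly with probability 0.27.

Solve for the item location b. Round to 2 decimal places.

P(θ) = 1 / (1 + exp(−a(θ − b)))
logit(0.27) = ln(0.27/0.73) = -0.9946
b = θ − logit/(a) = -1.54 − (-0.9946)/1.6100 = -0.9222

-0.92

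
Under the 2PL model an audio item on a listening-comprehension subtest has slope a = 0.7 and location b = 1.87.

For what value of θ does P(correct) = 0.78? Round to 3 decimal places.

P(θ) = 1 / (1 + exp(−a(θ − b)))
logit = ln(0.7800/0.2200) = 1.2657
θ = b + logit/(a) = 1.87 + 1.2657/0.7000 = 3.6781

3.678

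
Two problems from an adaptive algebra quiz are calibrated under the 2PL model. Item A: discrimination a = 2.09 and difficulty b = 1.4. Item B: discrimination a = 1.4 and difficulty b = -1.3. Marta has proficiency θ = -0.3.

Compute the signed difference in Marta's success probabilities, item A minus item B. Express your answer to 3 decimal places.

P(θ) = 1 / (1 + exp(−a(θ − b)))
P_A = 0.0278
P_B = 0.8022
P_A − P_B = -0.7743

-0.774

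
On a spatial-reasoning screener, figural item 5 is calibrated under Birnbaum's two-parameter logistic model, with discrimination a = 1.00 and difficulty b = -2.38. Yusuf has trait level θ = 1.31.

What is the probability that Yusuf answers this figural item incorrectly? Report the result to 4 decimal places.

P(θ) = 1 / (1 + exp(−a(θ − b)))
Exponent: 1.00 × (1.31 − (-2.38)) = 3.6900
1/(1 + e^{-3.6900}) = 0.9756
P(incorrect) = 1 − 0.9756 = 0.0244

0.0244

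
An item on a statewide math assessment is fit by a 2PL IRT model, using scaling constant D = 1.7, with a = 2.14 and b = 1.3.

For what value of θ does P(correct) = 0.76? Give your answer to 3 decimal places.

1.617

P(θ) = 1 / (1 + exp(−D·a(θ − b)))
logit = ln(0.7600/0.2400) = 1.1527
θ = b + logit/(1.7·a) = 1.3 + 1.1527/3.6380 = 1.6168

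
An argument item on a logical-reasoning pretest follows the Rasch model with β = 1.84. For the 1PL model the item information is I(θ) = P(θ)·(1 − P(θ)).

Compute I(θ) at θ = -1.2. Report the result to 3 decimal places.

0.044

P = 1/(1+e^{3.0400}) = 0.0457
P(1−P) = 0.0457 × 0.9543 = 0.0436
I = P(1−P) = 0.04357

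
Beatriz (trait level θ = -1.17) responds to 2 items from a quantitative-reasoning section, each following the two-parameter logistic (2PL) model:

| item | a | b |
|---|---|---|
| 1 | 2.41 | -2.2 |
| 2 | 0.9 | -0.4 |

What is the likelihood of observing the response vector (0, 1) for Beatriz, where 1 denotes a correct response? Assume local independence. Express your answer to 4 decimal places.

P(θ) = 1 / (1 + exp(−a(θ − b)))
P_1 = 1/(1+e^{-2.4823}) = 0.9229
P_2 = 1/(1+e^{0.6930}) = 0.3334
L = (1−P_1) × P_2 = 0.0771 × 0.3334 = 0.02571

0.0257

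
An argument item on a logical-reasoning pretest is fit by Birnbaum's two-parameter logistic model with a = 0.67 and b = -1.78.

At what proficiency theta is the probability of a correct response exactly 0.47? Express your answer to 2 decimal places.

P(theta) = 1 / (1 + exp(−a(theta − b)))
logit = ln(0.4700/0.5300) = -0.1201
theta = b + logit/(a) = -1.78 + (-0.1201)/0.6700 = -1.9593

-1.96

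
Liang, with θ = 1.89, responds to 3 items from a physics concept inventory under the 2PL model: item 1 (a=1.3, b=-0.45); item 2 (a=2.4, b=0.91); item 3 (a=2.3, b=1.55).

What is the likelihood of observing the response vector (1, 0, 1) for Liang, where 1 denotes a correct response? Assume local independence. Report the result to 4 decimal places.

0.0569

P(θ) = 1 / (1 + exp(−a(θ − b)))
P_1 = 1/(1+e^{-3.0420}) = 0.9544
P_2 = 1/(1+e^{-2.3520}) = 0.9131
P_3 = 1/(1+e^{-0.7820}) = 0.6861
L = P_1 × (1−P_2) × P_3 = 0.9544 × 0.0869 × 0.6861 = 0.05691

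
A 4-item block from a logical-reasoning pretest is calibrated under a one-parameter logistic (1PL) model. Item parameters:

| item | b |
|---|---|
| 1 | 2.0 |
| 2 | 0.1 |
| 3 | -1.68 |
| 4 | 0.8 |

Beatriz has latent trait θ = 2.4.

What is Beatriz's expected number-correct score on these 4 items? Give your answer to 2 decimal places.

3.32

P(θ) = 1 / (1 + exp(−(θ − b)))
P_1 = 1/(1+e^{-0.4000}) = 0.5987
P_2 = 1/(1+e^{-2.3000}) = 0.9089
P_3 = 1/(1+e^{-4.0800}) = 0.9834
P_4 = 1/(1+e^{-1.6000}) = 0.8320
E[score] = 0.5987 + 0.9089 + 0.9834 + 0.8320 = 3.3230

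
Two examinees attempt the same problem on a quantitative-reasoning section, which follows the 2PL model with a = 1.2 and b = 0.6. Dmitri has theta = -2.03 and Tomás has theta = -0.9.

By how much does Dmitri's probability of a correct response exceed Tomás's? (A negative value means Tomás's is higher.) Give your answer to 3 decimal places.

-0.101

P(theta) = 1 / (1 + exp(−a(theta − b)))
P(Dmitri) = 0.0409  [exponent -3.1560]
P(Tomás) = 0.1419  [exponent -1.8000]
Difference = 0.0409 − 0.1419 = -0.1010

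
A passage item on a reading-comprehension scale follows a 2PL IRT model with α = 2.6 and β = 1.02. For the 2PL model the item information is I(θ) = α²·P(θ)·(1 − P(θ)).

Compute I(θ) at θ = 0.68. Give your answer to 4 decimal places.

P = 1/(1+e^{0.8840}) = 0.2923
P(1−P) = 0.2923 × 0.7077 = 0.2069
I = α² × P(1−P) = 2.6² × 0.2069 = 1.39852

1.3985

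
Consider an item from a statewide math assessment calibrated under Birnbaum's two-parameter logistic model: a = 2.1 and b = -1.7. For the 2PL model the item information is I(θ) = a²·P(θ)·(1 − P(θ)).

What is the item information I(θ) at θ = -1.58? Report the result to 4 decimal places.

1.0852

P = 1/(1+e^{-0.2520}) = 0.5627
P(1−P) = 0.5627 × 0.4373 = 0.2461
I = a² × P(1−P) = 2.1² × 0.2461 = 1.08518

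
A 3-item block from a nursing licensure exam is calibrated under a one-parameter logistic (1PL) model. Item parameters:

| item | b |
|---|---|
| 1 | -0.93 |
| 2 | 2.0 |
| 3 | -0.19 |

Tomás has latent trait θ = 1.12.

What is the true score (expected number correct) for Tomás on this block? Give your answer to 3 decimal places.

1.967

P(θ) = 1 / (1 + exp(−(θ − b)))
P_1 = 1/(1+e^{-2.0500}) = 0.8859
P_2 = 1/(1+e^{0.8800}) = 0.2932
P_3 = 1/(1+e^{-1.3100}) = 0.7875
E[score] = 0.8859 + 0.2932 + 0.7875 = 1.9666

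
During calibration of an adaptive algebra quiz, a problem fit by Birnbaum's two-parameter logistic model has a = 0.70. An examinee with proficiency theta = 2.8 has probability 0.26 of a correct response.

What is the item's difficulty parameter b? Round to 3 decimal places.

4.294

P(theta) = 1 / (1 + exp(−a(theta − b)))
logit(0.26) = ln(0.26/0.74) = -1.0460
b = theta − logit/(a) = 2.8 − (-1.0460)/0.7000 = 4.2942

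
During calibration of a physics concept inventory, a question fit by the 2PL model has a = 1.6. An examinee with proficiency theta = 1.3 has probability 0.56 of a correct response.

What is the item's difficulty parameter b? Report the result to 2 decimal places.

1.15

P(theta) = 1 / (1 + exp(−a(theta − b)))
logit(0.56) = ln(0.56/0.44) = 0.2412
b = theta − logit/(a) = 1.3 − 0.2412/1.6000 = 1.1493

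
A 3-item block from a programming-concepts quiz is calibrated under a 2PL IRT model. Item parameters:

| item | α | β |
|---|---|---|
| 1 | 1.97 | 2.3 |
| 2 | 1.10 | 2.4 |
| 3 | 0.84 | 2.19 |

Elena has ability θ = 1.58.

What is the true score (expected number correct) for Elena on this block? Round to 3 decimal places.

P(θ) = 1 / (1 + exp(−α(θ − β)))
P_1 = 1/(1+e^{1.4184}) = 0.1949
P_2 = 1/(1+e^{0.9020}) = 0.2886
P_3 = 1/(1+e^{0.5124}) = 0.3746
E[score] = 0.1949 + 0.2886 + 0.3746 = 0.8582

0.858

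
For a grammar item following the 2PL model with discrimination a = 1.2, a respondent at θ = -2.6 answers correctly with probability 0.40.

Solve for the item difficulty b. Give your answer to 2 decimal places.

-2.26

P(θ) = 1 / (1 + exp(−a(θ − b)))
logit(0.40) = ln(0.40/0.60) = -0.4055
b = θ − logit/(a) = -2.6 − (-0.4055)/1.2000 = -2.2621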